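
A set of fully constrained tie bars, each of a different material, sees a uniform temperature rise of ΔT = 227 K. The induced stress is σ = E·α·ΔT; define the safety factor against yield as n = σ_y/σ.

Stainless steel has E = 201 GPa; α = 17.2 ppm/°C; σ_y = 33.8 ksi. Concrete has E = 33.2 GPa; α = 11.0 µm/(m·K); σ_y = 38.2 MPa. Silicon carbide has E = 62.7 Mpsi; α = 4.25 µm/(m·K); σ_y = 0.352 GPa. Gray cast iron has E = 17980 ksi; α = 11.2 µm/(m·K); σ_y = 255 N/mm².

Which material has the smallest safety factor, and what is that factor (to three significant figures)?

stainless steel, n = 0.297

In consistent units (E in GPa, α in ×10⁻⁶/K, σ_y in MPa):
  stainless steel: E = 201.0, α = 17.2, σ_y = 233.0 → σ = 785 MPa, n = 0.297
  concrete: E = 33.20, α = 11.0, σ_y = 38.20 → σ = 82.9 MPa, n = 0.461
  silicon carbide: E = 432.3, α = 4.25, σ_y = 352.0 → σ = 417 MPa, n = 0.844
  gray cast iron: E = 124.0, α = 11.2, σ_y = 255.0 → σ = 315 MPa, n = 0.809
Stainless steel has the lowest safety factor, n = 0.297.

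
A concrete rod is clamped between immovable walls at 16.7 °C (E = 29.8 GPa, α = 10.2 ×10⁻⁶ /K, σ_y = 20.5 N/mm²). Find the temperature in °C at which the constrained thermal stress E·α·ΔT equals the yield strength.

84.1 °C

σ_y = 20.5 N/mm² = 20.50 MPa.
E·α·ΔT = 20.50 MPa ⇒ ΔT = 20.50 / (29.80×10³ × 10.2×10⁻⁶) = 67.44 K.
T = 16.7 + 67.44 = 84.14 °C.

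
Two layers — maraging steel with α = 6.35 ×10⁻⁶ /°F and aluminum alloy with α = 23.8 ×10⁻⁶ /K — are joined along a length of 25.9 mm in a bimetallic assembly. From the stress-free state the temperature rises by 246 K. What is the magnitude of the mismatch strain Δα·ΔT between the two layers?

3.04×10⁻³

maraging steel: α = 6.35×10⁻⁶/°F × 9/5 = 11.4×10⁻⁶/K.
Δα = |11.4 − 23.8|×10⁻⁶/K = 12.4×10⁻⁶/K.
Mismatch strain = Δα·ΔT = 12.4×10⁻⁶ × 246.0 = 3.04×10⁻³.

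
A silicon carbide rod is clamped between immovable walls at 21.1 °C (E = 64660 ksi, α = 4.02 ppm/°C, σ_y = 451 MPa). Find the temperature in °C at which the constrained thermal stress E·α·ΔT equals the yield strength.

E = 64660 ksi = 445.8 GPa.
E·α·ΔT = 451.0 MPa ⇒ ΔT = 451.0 / (445.8×10³ × 4.02×10⁻⁶) = 251.6 K.
T = 21.1 + 251.6 = 272.7 °C.

273 °C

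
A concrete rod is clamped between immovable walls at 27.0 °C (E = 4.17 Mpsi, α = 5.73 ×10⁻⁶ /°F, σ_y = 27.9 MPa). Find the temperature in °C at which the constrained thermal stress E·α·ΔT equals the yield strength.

121 °C

E = 4.17 Mpsi = 28.75 GPa.
α = 5.73×10⁻⁶/°F × 9/5 = 10.3×10⁻⁶/K.
E·α·ΔT = 27.90 MPa ⇒ ΔT = 27.90 / (28.75×10³ × 10.3×10⁻⁶) = 94.09 K.
T = 27.0 + 94.09 = 121.1 °C.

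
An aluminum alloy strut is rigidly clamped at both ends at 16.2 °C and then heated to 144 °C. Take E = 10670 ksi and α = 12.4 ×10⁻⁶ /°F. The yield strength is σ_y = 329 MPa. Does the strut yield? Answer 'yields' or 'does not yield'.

E = 10670 ksi = 73.57 GPa.
α = 12.4×10⁻⁶/°F × 9/5 = 22.3×10⁻⁶/K.
ΔT = 127.8 K. Constrained thermal stress σ = E·α·ΔT = 73.57×10³ MPa × 22.3×10⁻⁶ × 127.8 = 210 MPa (compressive).
Compare to σ_y = 329 MPa: σ < σ_y, so it does not yield.

does not yield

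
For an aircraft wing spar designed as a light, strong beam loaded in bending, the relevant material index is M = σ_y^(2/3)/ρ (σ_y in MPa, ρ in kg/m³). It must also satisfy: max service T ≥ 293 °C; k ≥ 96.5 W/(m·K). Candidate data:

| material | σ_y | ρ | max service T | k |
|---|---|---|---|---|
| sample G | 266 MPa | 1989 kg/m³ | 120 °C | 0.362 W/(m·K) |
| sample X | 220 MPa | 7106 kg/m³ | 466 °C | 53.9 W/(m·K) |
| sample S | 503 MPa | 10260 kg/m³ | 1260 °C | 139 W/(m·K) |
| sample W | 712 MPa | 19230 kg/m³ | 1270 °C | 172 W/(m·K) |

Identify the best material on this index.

Screen on constraints: max service T ≥ 293 °C; k ≥ 96.5 W/(m·K). Survivors: sample S, sample W.
Computing M directly (units already consistent):
  sample S: M = 6.16×10⁻³
  sample W: M = 4.15×10⁻³
Sample S ranks first.

sample S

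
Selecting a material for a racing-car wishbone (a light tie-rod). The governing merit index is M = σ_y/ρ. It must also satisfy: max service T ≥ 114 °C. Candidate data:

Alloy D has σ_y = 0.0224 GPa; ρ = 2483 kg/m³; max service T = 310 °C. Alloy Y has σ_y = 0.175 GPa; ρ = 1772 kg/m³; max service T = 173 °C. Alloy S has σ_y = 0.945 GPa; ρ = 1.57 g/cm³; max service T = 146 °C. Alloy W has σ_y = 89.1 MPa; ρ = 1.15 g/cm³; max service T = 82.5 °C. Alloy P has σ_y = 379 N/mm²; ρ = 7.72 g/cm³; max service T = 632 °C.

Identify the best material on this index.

Screen on constraints: max service T ≥ 114 °C. Survivors: alloy D, alloy Y, alloy S, alloy P.
Putting every candidate on a common basis:
  alloy D: σ_y = 22.40 MPa, ρ = 2483 kg/m³
  alloy Y: σ_y = 175.0 MPa, ρ = 1772 kg/m³
  alloy S: σ_y = 945.0 MPa, ρ = 1570 kg/m³
  alloy P: σ_y = 379.0 MPa, ρ = 7720 kg/m³
  alloy S: M = 602 kN·m/kg
  alloy Y: M = 98.8 kN·m/kg
  alloy P: M = 49.1 kN·m/kg
  alloy D: M = 9.02 kN·m/kg
The maximum is for alloy S.

alloy S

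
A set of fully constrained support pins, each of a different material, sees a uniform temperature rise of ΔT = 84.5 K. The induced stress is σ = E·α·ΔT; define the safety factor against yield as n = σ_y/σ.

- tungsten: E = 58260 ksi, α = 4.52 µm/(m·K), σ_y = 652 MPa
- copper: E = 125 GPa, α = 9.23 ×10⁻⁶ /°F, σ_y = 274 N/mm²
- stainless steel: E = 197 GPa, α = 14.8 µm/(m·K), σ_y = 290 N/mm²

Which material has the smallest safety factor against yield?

Converting E to GPa, α to ×10⁻⁶/K, σ_y to MPa, then σ and n for each:
  tungsten: E = 401.7, α = 4.52, σ_y = 652.0 → σ = 153 MPa, n = 4.25
  copper: E = 125.0, α = 16.6, σ_y = 274.0 → σ = 175 MPa, n = 1.56
  stainless steel: E = 197.0, α = 14.8, σ_y = 290.0 → σ = 246 MPa, n = 1.18
Smallest n: stainless steel with n = 1.18.

stainless steel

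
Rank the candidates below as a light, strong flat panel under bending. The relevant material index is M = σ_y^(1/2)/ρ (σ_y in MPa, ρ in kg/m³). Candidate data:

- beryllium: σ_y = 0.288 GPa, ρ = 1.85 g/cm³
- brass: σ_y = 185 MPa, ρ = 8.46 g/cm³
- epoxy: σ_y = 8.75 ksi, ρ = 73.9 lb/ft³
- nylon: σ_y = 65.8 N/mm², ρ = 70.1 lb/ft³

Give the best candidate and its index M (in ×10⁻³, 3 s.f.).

beryllium, M = 9.17×10⁻³

Convert each candidate to consistent units, then evaluate M:
  beryllium: σ_y = 288.0 MPa, ρ = 1850 kg/m³
  brass: σ_y = 185.0 MPa, ρ = 8460 kg/m³
  epoxy: σ_y = 60.33 MPa, ρ = 1184 kg/m³
  nylon: σ_y = 65.80 MPa, ρ = 1123 kg/m³
  beryllium: M = 9.17×10⁻³
  nylon: M = 7.22×10⁻³
  epoxy: M = 6.56×10⁻³
  brass: M = 1.61×10⁻³
Beryllium ranks first.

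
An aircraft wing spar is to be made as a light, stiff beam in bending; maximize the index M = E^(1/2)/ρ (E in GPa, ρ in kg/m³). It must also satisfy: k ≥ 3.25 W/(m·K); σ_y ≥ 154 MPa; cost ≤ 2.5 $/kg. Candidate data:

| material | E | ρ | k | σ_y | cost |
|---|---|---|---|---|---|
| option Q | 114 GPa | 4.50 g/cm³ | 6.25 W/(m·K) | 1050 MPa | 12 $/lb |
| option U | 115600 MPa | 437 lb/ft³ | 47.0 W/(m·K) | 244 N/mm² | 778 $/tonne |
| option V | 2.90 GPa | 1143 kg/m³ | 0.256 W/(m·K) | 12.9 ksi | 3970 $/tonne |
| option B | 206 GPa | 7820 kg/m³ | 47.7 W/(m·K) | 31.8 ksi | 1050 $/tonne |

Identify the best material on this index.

Screen on constraints: k ≥ 3.25 W/(m·K); σ_y ≥ 154 MPa; cost ≤ 2.5 $/kg. Survivors: option U, option B.
Normalizing units and computing the index:
  option U: E = 115.6 GPa, ρ = 7000 kg/m³
  option B: E = 206.0 GPa, ρ = 7820 kg/m³
  option B: M = 1.84×10⁻³
  option U: M = 1.54×10⁻³
Option B has the largest M.

option B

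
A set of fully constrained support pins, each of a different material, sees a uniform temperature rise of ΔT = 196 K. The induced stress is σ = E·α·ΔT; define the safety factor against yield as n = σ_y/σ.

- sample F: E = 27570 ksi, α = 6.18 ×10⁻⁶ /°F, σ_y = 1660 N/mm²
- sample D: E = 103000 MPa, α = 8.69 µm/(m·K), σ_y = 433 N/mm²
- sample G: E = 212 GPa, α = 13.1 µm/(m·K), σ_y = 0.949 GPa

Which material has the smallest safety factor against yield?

sample G

With everything in SI (GPa, ×10⁻⁶/K, MPa):
  sample F: E = 190.1, α = 11.1, σ_y = 1660 → σ = 414 MPa, n = 4.01
  sample D: E = 103.0, α = 8.69, σ_y = 433.0 → σ = 175 MPa, n = 2.47
  sample G: E = 212.0, α = 13.1, σ_y = 949.0 → σ = 544 MPa, n = 1.74
Sample G has the lowest safety factor, n = 1.74.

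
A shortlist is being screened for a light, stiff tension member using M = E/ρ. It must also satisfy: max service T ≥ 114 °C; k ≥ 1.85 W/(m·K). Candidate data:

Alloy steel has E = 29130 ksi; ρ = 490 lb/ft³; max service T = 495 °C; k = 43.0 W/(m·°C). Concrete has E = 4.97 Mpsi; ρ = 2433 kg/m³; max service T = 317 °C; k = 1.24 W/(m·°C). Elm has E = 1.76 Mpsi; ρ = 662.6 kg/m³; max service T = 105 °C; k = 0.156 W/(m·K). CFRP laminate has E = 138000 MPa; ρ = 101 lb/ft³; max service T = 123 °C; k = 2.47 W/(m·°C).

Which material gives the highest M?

CFRP laminate

Screen on constraints: max service T ≥ 114 °C; k ≥ 1.85 W/(m·K). Survivors: alloy steel, CFRP laminate.
In SI units:
  alloy steel: E = 200.8 GPa, ρ = 7849 kg/m³
  CFRP laminate: E = 138.0 GPa, ρ = 1618 kg/m³
  CFRP laminate: M = 85.3 MN·m/kg
  alloy steel: M = 25.6 MN·m/kg
The maximum is for CFRP laminate.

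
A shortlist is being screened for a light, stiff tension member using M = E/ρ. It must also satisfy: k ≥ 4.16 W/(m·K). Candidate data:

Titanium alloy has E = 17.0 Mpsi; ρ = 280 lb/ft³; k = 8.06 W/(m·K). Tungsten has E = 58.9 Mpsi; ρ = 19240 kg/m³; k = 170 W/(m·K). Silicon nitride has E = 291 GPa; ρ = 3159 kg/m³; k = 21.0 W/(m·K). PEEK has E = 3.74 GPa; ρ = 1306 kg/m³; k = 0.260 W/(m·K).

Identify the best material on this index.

Screen on constraints: k ≥ 4.16 W/(m·K). Survivors: titanium alloy, tungsten, silicon nitride.
Putting every candidate on a common basis:
  titanium alloy: E = 117.2 GPa, ρ = 4485 kg/m³
  tungsten: E = 406.1 GPa, ρ = 19240 kg/m³
  silicon nitride: E = 291.0 GPa, ρ = 3159 kg/m³
  silicon nitride: M = 92.1 MN·m/kg
  titanium alloy: M = 26.1 MN·m/kg
  tungsten: M = 21.1 MN·m/kg
Silicon nitride ranks first.

silicon nitride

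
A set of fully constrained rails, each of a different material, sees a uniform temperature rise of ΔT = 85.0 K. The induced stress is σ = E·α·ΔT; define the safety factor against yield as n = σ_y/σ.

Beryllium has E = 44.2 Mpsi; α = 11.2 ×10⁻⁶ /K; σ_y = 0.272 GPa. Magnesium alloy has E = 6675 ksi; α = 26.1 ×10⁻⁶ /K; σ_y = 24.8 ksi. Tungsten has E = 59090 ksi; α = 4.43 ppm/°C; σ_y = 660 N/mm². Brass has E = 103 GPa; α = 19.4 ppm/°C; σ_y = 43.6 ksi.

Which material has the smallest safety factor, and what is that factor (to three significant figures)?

With everything in SI (GPa, ×10⁻⁶/K, MPa):
  beryllium: E = 304.7, α = 11.2, σ_y = 272.0 → σ = 290 MPa, n = 0.938
  magnesium alloy: E = 46.02, α = 26.1, σ_y = 171.0 → σ = 102 MPa, n = 1.67
  tungsten: E = 407.4, α = 4.43, σ_y = 660.0 → σ = 153 MPa, n = 4.30
  brass: E = 103.0, α = 19.4, σ_y = 300.6 → σ = 170 MPa, n = 1.77
Smallest n: beryllium with n = 0.938.

beryllium, n = 0.938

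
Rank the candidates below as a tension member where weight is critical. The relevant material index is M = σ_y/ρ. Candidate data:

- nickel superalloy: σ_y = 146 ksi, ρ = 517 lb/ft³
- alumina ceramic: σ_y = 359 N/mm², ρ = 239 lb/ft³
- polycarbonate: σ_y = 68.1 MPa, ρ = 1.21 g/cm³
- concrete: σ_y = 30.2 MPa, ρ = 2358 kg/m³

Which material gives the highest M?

Putting every candidate on a common basis:
  nickel superalloy: σ_y = 1007 MPa, ρ = 8282 kg/m³
  alumina ceramic: σ_y = 359.0 MPa, ρ = 3828 kg/m³
  polycarbonate: σ_y = 68.10 MPa, ρ = 1210 kg/m³
  concrete: σ_y = 30.20 MPa, ρ = 2358 kg/m³
  nickel superalloy: M = 122 kN·m/kg
  alumina ceramic: M = 93.8 kN·m/kg
  polycarbonate: M = 56.3 kN·m/kg
  concrete: M = 12.8 kN·m/kg
Nickel superalloy ranks first.

nickel superalloy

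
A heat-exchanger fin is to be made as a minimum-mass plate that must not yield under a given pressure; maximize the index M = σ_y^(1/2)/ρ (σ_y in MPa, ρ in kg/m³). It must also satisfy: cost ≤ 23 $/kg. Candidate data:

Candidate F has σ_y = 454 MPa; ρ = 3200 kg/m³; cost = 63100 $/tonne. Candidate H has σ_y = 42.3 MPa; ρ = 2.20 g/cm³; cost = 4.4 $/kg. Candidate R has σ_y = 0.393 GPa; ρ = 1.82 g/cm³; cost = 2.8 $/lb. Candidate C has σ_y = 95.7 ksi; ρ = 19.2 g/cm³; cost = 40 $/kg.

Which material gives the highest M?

Screen on constraints: cost ≤ 23 $/kg. Survivors: candidate H, candidate R.
Normalizing units and computing the index:
  candidate H: σ_y = 42.30 MPa, ρ = 2200 kg/m³
  candidate R: σ_y = 393.0 MPa, ρ = 1820 kg/m³
  candidate R: M = 10.9×10⁻³
  candidate H: M = 2.96×10⁻³
Highest index: candidate R.

candidate R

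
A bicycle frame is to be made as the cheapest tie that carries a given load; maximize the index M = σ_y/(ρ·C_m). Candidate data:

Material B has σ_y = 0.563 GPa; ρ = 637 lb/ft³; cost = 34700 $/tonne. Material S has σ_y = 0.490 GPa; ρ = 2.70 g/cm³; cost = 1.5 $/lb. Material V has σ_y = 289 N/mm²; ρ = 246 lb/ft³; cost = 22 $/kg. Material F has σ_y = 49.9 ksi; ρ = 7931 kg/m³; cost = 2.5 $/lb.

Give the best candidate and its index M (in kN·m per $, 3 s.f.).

Convert each candidate to consistent units, then evaluate M:
  material B: σ_y = 563.0 MPa, ρ = 10200 kg/m³, cost = 34.70 $/kg
  material S: σ_y = 490.0 MPa, ρ = 2700 kg/m³, cost = 3.307 $/kg
  material V: σ_y = 289.0 MPa, ρ = 3941 kg/m³, cost = 22.00 $/kg
  material F: σ_y = 344.0 MPa, ρ = 7931 kg/m³, cost = 5.511 $/kg
  material S: M = 54.9 kN·m per $
  material F: M = 7.87 kN·m per $
  material V: M = 3.33 kN·m per $
  material B: M = 1.59 kN·m per $
Material S ranks first.

material S, M = 54.9 kN·m per $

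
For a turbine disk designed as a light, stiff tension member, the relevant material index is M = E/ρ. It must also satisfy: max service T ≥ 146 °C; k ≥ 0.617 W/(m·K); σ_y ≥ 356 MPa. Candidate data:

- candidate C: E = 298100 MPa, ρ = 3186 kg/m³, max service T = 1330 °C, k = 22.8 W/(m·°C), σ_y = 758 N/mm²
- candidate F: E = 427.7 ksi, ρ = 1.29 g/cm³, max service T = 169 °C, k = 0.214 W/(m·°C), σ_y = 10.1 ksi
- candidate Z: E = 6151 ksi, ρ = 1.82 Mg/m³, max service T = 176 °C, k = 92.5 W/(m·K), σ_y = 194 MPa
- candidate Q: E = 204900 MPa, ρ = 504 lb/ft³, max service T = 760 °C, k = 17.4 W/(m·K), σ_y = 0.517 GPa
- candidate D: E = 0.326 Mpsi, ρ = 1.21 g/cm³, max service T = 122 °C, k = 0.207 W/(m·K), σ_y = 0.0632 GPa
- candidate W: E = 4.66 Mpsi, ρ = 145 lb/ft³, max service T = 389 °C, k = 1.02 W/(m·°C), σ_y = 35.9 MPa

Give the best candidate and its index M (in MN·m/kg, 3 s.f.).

candidate C, M = 93.6 MN·m/kg

Screen on constraints: max service T ≥ 146 °C; k ≥ 0.617 W/(m·K); σ_y ≥ 356 MPa. Survivors: candidate C, candidate Q.
After converting to SI:
  candidate C: E = 298.1 GPa, ρ = 3186 kg/m³
  candidate Q: E = 204.9 GPa, ρ = 8073 kg/m³
  candidate C: M = 93.6 MN·m/kg
  candidate Q: M = 25.4 MN·m/kg
Candidate C ranks first.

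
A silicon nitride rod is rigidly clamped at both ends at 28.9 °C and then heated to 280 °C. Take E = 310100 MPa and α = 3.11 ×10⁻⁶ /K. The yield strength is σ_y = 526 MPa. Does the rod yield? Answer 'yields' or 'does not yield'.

does not yield

E = 310100 MPa = 310.1 GPa.
ΔT = 251.1 K. Constrained thermal stress σ = E·α·ΔT = 310.1×10³ MPa × 3.11×10⁻⁶ × 251.1 = 242 MPa (compressive).
Compare to σ_y = 526 MPa: σ < σ_y, so it does not yield.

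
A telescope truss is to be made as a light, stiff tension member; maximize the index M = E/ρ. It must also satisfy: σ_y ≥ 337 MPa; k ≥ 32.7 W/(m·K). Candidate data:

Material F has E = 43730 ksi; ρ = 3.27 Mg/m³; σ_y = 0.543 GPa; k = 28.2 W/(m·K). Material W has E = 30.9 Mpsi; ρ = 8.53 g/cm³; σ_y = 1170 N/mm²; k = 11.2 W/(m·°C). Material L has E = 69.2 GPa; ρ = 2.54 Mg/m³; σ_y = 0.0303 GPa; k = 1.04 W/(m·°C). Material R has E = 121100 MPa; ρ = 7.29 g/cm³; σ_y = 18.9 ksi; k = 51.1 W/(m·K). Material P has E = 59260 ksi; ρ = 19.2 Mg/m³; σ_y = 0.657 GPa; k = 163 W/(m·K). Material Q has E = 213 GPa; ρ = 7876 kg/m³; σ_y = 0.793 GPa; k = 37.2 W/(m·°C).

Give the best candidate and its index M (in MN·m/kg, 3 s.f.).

Screen on constraints: σ_y ≥ 337 MPa; k ≥ 32.7 W/(m·K). Survivors: material P, material Q.
After converting to SI:
  material P: E = 408.6 GPa, ρ = 19200 kg/m³
  material Q: E = 213.0 GPa, ρ = 7876 kg/m³
  material Q: M = 27.0 MN·m/kg
  material P: M = 21.3 MN·m/kg
The maximum is for material Q.

material Q, M = 27.0 MN·m/kg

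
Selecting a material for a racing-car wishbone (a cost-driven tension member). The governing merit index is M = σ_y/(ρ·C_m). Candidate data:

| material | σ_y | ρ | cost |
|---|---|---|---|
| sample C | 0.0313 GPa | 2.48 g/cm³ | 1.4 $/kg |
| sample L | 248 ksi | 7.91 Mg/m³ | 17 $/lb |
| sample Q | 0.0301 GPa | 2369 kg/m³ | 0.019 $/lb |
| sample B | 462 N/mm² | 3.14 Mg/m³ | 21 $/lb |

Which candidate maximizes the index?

After converting to SI:
  sample C: σ_y = 31.30 MPa, ρ = 2480 kg/m³, cost = 1.400 $/kg
  sample L: σ_y = 1710 MPa, ρ = 7910 kg/m³, cost = 37.48 $/kg
  sample Q: σ_y = 30.10 MPa, ρ = 2369 kg/m³, cost = 0.04189 $/kg
  sample B: σ_y = 462.0 MPa, ρ = 3140 kg/m³, cost = 46.30 $/kg
  sample Q: M = 303 kN·m per $
  sample C: M = 9.01 kN·m per $
  sample L: M = 5.77 kN·m per $
  sample B: M = 3.18 kN·m per $
The maximum is for sample Q.

sample Q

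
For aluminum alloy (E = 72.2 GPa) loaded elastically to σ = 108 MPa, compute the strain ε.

ε = σ/E = 108 / 72200 = 1.50×10⁻³.

1.50×10⁻³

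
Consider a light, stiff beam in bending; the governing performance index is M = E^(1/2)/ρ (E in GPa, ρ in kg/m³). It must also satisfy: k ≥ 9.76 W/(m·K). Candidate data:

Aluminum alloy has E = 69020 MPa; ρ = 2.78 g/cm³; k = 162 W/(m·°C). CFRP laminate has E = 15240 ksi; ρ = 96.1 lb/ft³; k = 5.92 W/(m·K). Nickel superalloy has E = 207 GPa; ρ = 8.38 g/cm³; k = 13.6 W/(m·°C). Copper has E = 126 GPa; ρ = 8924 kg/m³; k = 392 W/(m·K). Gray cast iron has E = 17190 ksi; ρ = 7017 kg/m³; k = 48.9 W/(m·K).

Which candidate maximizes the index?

Screen on constraints: k ≥ 9.76 W/(m·K). Survivors: aluminum alloy, nickel superalloy, copper, gray cast iron.
After converting to SI:
  aluminum alloy: E = 69.02 GPa, ρ = 2780 kg/m³
  nickel superalloy: E = 207.0 GPa, ρ = 8380 kg/m³
  copper: E = 126.0 GPa, ρ = 8924 kg/m³
  gray cast iron: E = 118.5 GPa, ρ = 7017 kg/m³
  aluminum alloy: M = 2.99×10⁻³
  nickel superalloy: M = 1.72×10⁻³
  gray cast iron: M = 1.55×10⁻³
  copper: M = 1.26×10⁻³
Aluminum alloy ranks first.

aluminum alloy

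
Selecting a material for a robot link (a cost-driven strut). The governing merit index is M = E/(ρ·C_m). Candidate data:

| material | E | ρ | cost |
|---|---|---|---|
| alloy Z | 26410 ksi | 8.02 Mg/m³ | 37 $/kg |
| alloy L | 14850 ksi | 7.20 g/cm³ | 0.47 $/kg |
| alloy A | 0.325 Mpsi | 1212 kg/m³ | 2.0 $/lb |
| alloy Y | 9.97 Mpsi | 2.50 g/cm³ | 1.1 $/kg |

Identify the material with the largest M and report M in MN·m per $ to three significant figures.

Putting every candidate on a common basis:
  alloy Z: E = 182.1 GPa, ρ = 8020 kg/m³, cost = 37.00 $/kg
  alloy L: E = 102.4 GPa, ρ = 7200 kg/m³, cost = 0.4700 $/kg
  alloy A: E = 2.241 GPa, ρ = 1212 kg/m³, cost = 4.409 $/kg
  alloy Y: E = 68.74 GPa, ρ = 2500 kg/m³, cost = 1.100 $/kg
  alloy L: M = 30.3 MN·m per $
  alloy Y: M = 25.0 MN·m per $
  alloy Z: M = 0.614 MN·m per $
  alloy A: M = 0.419 MN·m per $
Highest index: alloy L.

alloy L, M = 30.3 MN·m per $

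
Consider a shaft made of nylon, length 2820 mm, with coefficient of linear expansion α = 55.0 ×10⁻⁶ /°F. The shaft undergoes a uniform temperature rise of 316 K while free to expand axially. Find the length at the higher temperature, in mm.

Convert α: 55.0×10⁻⁶/°F × (9/5) = 99.0×10⁻⁶/K.
ΔL = α·L₀·ΔT = 99.0×10⁻⁶ × 2820 mm × 316.0 K = 88.2 mm.
L = L₀ + ΔL = 2820 + 88.2 = 2908.2 mm.

2908.2 mm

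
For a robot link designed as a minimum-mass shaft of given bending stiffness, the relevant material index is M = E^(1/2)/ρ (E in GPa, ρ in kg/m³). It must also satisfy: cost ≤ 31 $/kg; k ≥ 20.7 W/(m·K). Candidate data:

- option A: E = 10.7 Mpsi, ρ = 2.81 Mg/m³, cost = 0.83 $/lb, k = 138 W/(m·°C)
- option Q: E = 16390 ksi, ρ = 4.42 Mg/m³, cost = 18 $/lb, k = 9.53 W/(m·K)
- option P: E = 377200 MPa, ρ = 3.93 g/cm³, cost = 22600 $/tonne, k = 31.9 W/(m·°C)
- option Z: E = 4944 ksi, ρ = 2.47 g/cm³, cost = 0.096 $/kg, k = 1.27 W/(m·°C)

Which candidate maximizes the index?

Screen on constraints: cost ≤ 31 $/kg; k ≥ 20.7 W/(m·K). Survivors: option A, option P.
Putting every candidate on a common basis:
  option A: E = 73.77 GPa, ρ = 2810 kg/m³
  option P: E = 377.2 GPa, ρ = 3930 kg/m³
  option P: M = 4.94×10⁻³
  option A: M = 3.06×10⁻³
Option P ranks first.

option P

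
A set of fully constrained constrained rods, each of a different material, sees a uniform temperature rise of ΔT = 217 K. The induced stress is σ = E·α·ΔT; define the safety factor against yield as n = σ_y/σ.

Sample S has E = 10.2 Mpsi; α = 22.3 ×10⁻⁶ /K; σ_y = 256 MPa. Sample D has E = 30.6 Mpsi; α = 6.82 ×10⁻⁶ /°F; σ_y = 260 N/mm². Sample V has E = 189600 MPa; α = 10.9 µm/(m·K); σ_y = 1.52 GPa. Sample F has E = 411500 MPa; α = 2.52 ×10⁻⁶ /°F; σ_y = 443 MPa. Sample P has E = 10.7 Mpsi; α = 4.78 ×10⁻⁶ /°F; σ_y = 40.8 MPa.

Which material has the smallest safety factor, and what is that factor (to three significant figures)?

sample P, n = 0.296

With everything in SI (GPa, ×10⁻⁶/K, MPa):
  sample S: E = 70.33, α = 22.3, σ_y = 256.0 → σ = 340 MPa, n = 0.752
  sample D: E = 211.0, α = 12.3, σ_y = 260.0 → σ = 562 MPa, n = 0.463
  sample V: E = 189.6, α = 10.9, σ_y = 1520 → σ = 448 MPa, n = 3.39
  sample F: E = 411.5, α = 4.54, σ_y = 443.0 → σ = 405 MPa, n = 1.09
  sample P: E = 73.77, α = 8.60, σ_y = 40.80 → σ = 138 MPa, n = 0.296
The minimum is sample P at n = 0.296.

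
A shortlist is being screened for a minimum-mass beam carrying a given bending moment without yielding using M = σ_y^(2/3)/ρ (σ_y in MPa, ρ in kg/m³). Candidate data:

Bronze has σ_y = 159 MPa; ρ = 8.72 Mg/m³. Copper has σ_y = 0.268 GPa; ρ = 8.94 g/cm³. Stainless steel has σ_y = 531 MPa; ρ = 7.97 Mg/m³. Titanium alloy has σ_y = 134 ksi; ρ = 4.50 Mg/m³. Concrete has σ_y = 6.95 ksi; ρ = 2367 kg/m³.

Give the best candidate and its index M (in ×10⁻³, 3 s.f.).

In SI units:
  bronze: σ_y = 159.0 MPa, ρ = 8720 kg/m³
  copper: σ_y = 268.0 MPa, ρ = 8940 kg/m³
  stainless steel: σ_y = 531.0 MPa, ρ = 7970 kg/m³
  titanium alloy: σ_y = 923.9 MPa, ρ = 4500 kg/m³
  concrete: σ_y = 47.92 MPa, ρ = 2367 kg/m³
  titanium alloy: M = 21.1×10⁻³
  stainless steel: M = 8.23×10⁻³
  concrete: M = 5.57×10⁻³
  copper: M = 4.65×10⁻³
  bronze: M = 3.37×10⁻³
Titanium alloy ranks first.

titanium alloy, M = 21.1×10⁻³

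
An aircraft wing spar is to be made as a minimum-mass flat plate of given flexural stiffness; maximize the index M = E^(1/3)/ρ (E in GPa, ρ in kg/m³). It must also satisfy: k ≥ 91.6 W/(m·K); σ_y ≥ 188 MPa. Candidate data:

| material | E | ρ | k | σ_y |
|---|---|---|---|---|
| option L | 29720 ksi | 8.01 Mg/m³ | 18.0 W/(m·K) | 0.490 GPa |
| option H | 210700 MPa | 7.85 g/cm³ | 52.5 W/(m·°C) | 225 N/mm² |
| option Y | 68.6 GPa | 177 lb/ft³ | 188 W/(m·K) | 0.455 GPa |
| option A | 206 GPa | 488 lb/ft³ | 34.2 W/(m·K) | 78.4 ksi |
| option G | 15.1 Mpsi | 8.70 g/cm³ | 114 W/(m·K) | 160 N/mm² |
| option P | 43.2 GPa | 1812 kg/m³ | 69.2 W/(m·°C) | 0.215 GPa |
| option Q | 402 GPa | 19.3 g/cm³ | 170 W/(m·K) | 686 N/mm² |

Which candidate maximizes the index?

option Y

Screen on constraints: k ≥ 91.6 W/(m·K); σ_y ≥ 188 MPa. Survivors: option Y, option Q.
In SI units:
  option Y: E = 68.60 GPa, ρ = 2835 kg/m³
  option Q: E = 402.0 GPa, ρ = 19300 kg/m³
  option Y: M = 1.44×10⁻³
  option Q: M = 0.382×10⁻³
The maximum is for option Y.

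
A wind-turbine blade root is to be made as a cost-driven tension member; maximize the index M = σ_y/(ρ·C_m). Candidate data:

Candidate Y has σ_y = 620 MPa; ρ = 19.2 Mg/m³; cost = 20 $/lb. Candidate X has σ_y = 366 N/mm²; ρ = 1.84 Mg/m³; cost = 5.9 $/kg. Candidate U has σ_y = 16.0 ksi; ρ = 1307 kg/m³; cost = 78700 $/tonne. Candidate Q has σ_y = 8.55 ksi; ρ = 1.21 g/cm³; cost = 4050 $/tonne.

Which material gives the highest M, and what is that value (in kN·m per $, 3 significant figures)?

candidate X, M = 33.7 kN·m per $

In SI units:
  candidate Y: σ_y = 620.0 MPa, ρ = 19200 kg/m³, cost = 44.09 $/kg
  candidate X: σ_y = 366.0 MPa, ρ = 1840 kg/m³, cost = 5.900 $/kg
  candidate U: σ_y = 110.3 MPa, ρ = 1307 kg/m³, cost = 78.70 $/kg
  candidate Q: σ_y = 58.95 MPa, ρ = 1210 kg/m³, cost = 4.050 $/kg
  candidate X: M = 33.7 kN·m per $
  candidate Q: M = 12.0 kN·m per $
  candidate U: M = 1.07 kN·m per $
  candidate Y: M = 0.732 kN·m per $
Highest index: candidate X.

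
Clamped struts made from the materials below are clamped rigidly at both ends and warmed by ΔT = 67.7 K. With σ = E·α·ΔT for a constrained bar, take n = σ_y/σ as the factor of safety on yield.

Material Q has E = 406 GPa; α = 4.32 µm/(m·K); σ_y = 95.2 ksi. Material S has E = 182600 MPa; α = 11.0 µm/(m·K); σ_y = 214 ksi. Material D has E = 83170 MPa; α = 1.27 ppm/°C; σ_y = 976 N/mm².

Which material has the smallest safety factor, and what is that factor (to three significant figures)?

material Q, n = 5.53

Per material, after unit conversion:
  material Q: E = 406.0, α = 4.32, σ_y = 656.4 → σ = 119 MPa, n = 5.53
  material S: E = 182.6, α = 11.0, σ_y = 1475 → σ = 136 MPa, n = 10.9
  material D: E = 83.17, α = 1.27, σ_y = 976.0 → σ = 7.15 MPa, n = 136
Material Q has the lowest safety factor, n = 5.53.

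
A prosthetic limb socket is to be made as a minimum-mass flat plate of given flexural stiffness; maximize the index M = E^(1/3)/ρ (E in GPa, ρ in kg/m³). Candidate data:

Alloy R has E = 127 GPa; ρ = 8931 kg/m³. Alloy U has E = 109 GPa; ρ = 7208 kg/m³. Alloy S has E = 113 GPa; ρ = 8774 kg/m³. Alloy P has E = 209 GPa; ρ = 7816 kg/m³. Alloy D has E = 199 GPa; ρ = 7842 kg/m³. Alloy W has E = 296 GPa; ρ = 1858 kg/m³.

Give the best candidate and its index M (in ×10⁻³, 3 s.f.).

alloy W, M = 3.59×10⁻³

Evaluate M for each candidate:
  alloy W: M = 3.59×10⁻³
  alloy P: M = 0.759×10⁻³
  alloy D: M = 0.744×10⁻³
  alloy U: M = 0.663×10⁻³
  alloy R: M = 0.563×10⁻³
  alloy S: M = 0.551×10⁻³
Alloy W ranks first.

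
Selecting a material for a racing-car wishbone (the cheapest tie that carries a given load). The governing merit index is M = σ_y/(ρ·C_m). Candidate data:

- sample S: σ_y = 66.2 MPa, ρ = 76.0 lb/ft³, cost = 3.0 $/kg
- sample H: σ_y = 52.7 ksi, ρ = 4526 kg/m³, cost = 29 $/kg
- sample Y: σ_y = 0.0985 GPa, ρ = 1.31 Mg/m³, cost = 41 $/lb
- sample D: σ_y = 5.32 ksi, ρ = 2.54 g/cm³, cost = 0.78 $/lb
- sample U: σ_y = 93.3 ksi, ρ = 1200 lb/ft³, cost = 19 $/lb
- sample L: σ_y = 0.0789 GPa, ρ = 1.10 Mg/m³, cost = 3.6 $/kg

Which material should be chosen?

sample L

In SI units:
  sample S: σ_y = 66.20 MPa, ρ = 1217 kg/m³, cost = 3.000 $/kg
  sample H: σ_y = 363.4 MPa, ρ = 4526 kg/m³, cost = 29.00 $/kg
  sample Y: σ_y = 98.50 MPa, ρ = 1310 kg/m³, cost = 90.39 $/kg
  sample D: σ_y = 36.68 MPa, ρ = 2540 kg/m³, cost = 1.720 $/kg
  sample U: σ_y = 643.3 MPa, ρ = 19220 kg/m³, cost = 41.89 $/kg
  sample L: σ_y = 78.90 MPa, ρ = 1100 kg/m³, cost = 3.600 $/kg
  sample L: M = 19.9 kN·m per $
  sample S: M = 18.1 kN·m per $
  sample D: M = 8.40 kN·m per $
  sample H: M = 2.77 kN·m per $
  sample Y: M = 0.832 kN·m per $
  sample U: M = 0.799 kN·m per $
Highest index: sample L.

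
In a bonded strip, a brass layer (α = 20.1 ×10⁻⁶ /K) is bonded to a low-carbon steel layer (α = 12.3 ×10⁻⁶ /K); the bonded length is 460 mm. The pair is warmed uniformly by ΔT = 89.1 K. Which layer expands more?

α(brass) = 20.1×10⁻⁶/K vs α(low-carbon steel) = 12.3×10⁻⁶/K.
Higher α expands more for the same ΔT: brass.

brass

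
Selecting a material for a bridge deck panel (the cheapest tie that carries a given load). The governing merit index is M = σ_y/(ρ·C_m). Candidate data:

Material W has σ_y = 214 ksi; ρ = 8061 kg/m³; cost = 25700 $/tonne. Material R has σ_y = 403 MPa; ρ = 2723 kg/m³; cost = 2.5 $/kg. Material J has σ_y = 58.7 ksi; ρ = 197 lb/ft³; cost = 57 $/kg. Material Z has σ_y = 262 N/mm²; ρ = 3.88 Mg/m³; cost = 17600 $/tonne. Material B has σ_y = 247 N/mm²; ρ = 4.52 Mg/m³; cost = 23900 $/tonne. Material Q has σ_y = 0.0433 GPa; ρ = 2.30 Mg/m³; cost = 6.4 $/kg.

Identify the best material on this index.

Putting every candidate on a common basis:
  material W: σ_y = 1475 MPa, ρ = 8061 kg/m³, cost = 25.70 $/kg
  material R: σ_y = 403.0 MPa, ρ = 2723 kg/m³, cost = 2.500 $/kg
  material J: σ_y = 404.7 MPa, ρ = 3156 kg/m³, cost = 57.00 $/kg
  material Z: σ_y = 262.0 MPa, ρ = 3880 kg/m³, cost = 17.60 $/kg
  material B: σ_y = 247.0 MPa, ρ = 4520 kg/m³, cost = 23.90 $/kg
  material Q: σ_y = 43.30 MPa, ρ = 2300 kg/m³, cost = 6.400 $/kg
  material R: M = 59.2 kN·m per $
  material W: M = 7.12 kN·m per $
  material Z: M = 3.84 kN·m per $
  material Q: M = 2.94 kN·m per $
  material B: M = 2.29 kN·m per $
  material J: M = 2.25 kN·m per $
Material R has the largest M.

material R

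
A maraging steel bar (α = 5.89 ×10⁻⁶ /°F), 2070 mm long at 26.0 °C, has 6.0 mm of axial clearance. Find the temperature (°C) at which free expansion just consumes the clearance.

α = 5.89×10⁻⁶/°F × 9/5 = 10.6×10⁻⁶/K.
α·L₀·ΔT = 6.0 mm ⇒ ΔT = 6.0 / (10.6×10⁻⁶ × 2070.0) = 273.4 K.
T = 26.0 + 273.4 = 299.4 °C.

299 °C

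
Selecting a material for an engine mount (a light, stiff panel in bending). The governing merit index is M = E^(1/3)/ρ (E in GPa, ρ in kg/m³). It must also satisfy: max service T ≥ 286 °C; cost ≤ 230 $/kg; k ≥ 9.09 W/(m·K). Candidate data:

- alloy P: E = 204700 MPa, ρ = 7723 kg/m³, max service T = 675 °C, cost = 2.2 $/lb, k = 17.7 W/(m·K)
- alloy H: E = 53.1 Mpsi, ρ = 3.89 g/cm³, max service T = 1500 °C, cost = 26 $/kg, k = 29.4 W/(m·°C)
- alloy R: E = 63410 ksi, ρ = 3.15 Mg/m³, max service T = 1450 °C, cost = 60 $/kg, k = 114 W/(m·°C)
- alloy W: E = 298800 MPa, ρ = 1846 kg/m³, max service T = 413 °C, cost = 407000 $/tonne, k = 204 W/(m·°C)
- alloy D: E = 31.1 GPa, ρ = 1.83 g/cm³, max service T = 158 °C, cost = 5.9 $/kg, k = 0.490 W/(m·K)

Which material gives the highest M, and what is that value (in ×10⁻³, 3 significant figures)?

alloy R, M = 2.41×10⁻³

Screen on constraints: max service T ≥ 286 °C; cost ≤ 230 $/kg; k ≥ 9.09 W/(m·K). Survivors: alloy P, alloy H, alloy R.
In SI units:
  alloy P: E = 204.7 GPa, ρ = 7723 kg/m³
  alloy H: E = 366.1 GPa, ρ = 3890 kg/m³
  alloy R: E = 437.2 GPa, ρ = 3150 kg/m³
  alloy R: M = 2.41×10⁻³
  alloy H: M = 1.84×10⁻³
  alloy P: M = 0.763×10⁻³
Alloy R ranks first.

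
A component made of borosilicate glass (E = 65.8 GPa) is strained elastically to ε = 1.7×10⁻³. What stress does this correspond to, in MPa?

σ = E·ε = 65800 MPa × 1.7×10⁻³ = 112 MPa.

112 MPa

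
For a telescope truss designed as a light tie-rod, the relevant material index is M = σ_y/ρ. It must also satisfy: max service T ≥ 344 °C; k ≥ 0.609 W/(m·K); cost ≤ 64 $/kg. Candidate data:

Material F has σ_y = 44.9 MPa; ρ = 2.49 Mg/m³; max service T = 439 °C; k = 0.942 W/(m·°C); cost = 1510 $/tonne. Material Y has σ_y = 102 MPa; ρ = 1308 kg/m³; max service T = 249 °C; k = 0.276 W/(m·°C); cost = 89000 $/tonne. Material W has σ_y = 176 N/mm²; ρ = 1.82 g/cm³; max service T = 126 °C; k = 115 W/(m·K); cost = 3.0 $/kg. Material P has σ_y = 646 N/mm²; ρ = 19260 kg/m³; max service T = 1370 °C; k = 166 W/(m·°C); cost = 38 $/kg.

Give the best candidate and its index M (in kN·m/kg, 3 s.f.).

material P, M = 33.5 kN·m/kg

Screen on constraints: max service T ≥ 344 °C; k ≥ 0.609 W/(m·K); cost ≤ 64 $/kg. Survivors: material F, material P.
After converting to SI:
  material F: σ_y = 44.90 MPa, ρ = 2490 kg/m³
  material P: σ_y = 646.0 MPa, ρ = 19260 kg/m³
  material P: M = 33.5 kN·m/kg
  material F: M = 18.0 kN·m/kg
Highest index: material P.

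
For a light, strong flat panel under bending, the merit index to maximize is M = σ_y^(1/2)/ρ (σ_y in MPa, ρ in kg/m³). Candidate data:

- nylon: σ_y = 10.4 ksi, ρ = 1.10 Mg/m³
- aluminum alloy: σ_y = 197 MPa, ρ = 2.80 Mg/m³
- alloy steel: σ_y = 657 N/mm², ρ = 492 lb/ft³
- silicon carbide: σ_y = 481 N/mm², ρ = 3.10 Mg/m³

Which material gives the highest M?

nylon

Putting every candidate on a common basis:
  nylon: σ_y = 71.71 MPa, ρ = 1100 kg/m³
  aluminum alloy: σ_y = 197.0 MPa, ρ = 2800 kg/m³
  alloy steel: σ_y = 657.0 MPa, ρ = 7881 kg/m³
  silicon carbide: σ_y = 481.0 MPa, ρ = 3100 kg/m³
  nylon: M = 7.70×10⁻³
  silicon carbide: M = 7.07×10⁻³
  aluminum alloy: M = 5.01×10⁻³
  alloy steel: M = 3.25×10⁻³
Nylon has the largest M.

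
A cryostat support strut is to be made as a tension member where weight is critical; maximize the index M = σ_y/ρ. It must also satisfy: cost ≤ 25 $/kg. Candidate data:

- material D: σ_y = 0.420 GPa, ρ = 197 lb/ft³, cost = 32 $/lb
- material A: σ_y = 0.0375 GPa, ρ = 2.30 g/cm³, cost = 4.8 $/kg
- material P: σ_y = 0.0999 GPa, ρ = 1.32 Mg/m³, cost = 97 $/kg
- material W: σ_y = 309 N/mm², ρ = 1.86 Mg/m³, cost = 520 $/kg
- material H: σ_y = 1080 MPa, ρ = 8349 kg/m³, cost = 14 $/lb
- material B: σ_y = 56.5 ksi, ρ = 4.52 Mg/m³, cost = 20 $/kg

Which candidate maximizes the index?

Screen on constraints: cost ≤ 25 $/kg. Survivors: material A, material B.
Normalizing units and computing the index:
  material A: σ_y = 37.50 MPa, ρ = 2300 kg/m³
  material B: σ_y = 389.6 MPa, ρ = 4520 kg/m³
  material B: M = 86.2 kN·m/kg
  material A: M = 16.3 kN·m/kg
The maximum is for material B.

material B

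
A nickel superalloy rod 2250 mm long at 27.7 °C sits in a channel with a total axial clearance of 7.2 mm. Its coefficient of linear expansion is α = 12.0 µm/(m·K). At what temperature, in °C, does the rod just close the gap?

α·L₀·ΔT = 7.2 mm ⇒ ΔT = 7.2 / (12.0×10⁻⁶ × 2250.0) = 266.7 K.
T = 27.7 + 266.7 = 294.4 °C.

294 °C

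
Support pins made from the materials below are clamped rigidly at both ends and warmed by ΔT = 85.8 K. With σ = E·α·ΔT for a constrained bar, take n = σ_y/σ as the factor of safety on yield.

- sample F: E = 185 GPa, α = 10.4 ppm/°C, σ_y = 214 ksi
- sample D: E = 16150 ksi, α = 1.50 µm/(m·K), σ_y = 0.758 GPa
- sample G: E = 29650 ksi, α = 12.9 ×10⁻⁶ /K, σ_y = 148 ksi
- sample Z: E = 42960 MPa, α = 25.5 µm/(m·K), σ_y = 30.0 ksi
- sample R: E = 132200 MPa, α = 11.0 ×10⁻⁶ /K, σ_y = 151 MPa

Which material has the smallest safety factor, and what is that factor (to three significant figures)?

In consistent units (E in GPa, α in ×10⁻⁶/K, σ_y in MPa):
  sample F: E = 185.0, α = 10.4, σ_y = 1475 → σ = 165 MPa, n = 8.94
  sample D: E = 111.4, α = 1.50, σ_y = 758.0 → σ = 14.3 MPa, n = 52.9
  sample G: E = 204.4, α = 12.9, σ_y = 1020 → σ = 226 MPa, n = 4.51
  sample Z: E = 42.96, α = 25.5, σ_y = 206.8 → σ = 94.0 MPa, n = 2.20
  sample R: E = 132.2, α = 11.0, σ_y = 151.0 → σ = 125 MPa, n = 1.21
Sample R has the lowest safety factor, n = 1.21.

sample R, n = 1.21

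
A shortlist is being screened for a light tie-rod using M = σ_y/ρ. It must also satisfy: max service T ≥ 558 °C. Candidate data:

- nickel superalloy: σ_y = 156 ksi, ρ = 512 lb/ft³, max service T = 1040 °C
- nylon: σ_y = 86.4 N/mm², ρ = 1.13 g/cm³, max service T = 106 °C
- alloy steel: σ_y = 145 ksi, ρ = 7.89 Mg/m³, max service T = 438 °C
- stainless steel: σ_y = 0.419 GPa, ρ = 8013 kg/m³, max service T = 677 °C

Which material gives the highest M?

Screen on constraints: max service T ≥ 558 °C. Survivors: nickel superalloy, stainless steel.
After converting to SI:
  nickel superalloy: σ_y = 1076 MPa, ρ = 8201 kg/m³
  stainless steel: σ_y = 419.0 MPa, ρ = 8013 kg/m³
  nickel superalloy: M = 131 kN·m/kg
  stainless steel: M = 52.3 kN·m/kg
The maximum is for nickel superalloy.

nickel superalloy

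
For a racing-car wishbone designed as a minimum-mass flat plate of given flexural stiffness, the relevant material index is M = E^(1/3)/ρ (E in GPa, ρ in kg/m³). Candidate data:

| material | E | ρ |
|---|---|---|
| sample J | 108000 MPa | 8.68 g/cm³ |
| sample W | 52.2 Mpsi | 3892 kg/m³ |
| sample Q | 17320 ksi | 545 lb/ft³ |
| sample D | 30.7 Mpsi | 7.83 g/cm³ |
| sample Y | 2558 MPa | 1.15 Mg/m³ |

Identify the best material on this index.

Convert each candidate to consistent units, then evaluate M:
  sample J: E = 108.0 GPa, ρ = 8680 kg/m³
  sample W: E = 359.9 GPa, ρ = 3892 kg/m³
  sample Q: E = 119.4 GPa, ρ = 8730 kg/m³
  sample D: E = 211.7 GPa, ρ = 7830 kg/m³
  sample Y: E = 2.558 GPa, ρ = 1150 kg/m³
  sample W: M = 1.83×10⁻³
  sample Y: M = 1.19×10⁻³
  sample D: M = 0.761×10⁻³
  sample Q: M = 0.564×10⁻³
  sample J: M = 0.549×10⁻³
Sample W ranks first.

sample W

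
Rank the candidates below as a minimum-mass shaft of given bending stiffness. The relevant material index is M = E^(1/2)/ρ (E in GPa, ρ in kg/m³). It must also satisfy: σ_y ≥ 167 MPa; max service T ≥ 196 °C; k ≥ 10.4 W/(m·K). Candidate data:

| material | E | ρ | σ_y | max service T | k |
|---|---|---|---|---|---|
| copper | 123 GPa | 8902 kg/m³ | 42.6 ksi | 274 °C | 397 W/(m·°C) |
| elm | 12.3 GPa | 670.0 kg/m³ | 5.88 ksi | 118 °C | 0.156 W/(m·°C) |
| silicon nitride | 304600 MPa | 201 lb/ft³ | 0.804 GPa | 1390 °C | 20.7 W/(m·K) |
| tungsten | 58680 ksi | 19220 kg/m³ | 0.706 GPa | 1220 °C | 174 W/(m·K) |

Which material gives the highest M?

Screen on constraints: σ_y ≥ 167 MPa; max service T ≥ 196 °C; k ≥ 10.4 W/(m·K). Survivors: copper, silicon nitride, tungsten.
Convert each candidate to consistent units, then evaluate M:
  copper: E = 123.0 GPa, ρ = 8902 kg/m³
  silicon nitride: E = 304.6 GPa, ρ = 3220 kg/m³
  tungsten: E = 404.6 GPa, ρ = 19220 kg/m³
  silicon nitride: M = 5.42×10⁻³
  copper: M = 1.25×10⁻³
  tungsten: M = 1.05×10⁻³
The maximum is for silicon nitride.

silicon nitride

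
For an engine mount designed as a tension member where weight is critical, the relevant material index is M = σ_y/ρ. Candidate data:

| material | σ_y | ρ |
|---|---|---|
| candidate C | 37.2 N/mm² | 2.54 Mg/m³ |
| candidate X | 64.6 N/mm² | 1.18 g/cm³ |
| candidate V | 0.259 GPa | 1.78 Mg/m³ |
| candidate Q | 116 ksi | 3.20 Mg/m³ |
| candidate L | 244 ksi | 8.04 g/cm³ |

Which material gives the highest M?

In SI units:
  candidate C: σ_y = 37.20 MPa, ρ = 2540 kg/m³
  candidate X: σ_y = 64.60 MPa, ρ = 1180 kg/m³
  candidate V: σ_y = 259.0 MPa, ρ = 1780 kg/m³
  candidate Q: σ_y = 799.8 MPa, ρ = 3200 kg/m³
  candidate L: σ_y = 1682 MPa, ρ = 8040 kg/m³
  candidate Q: M = 250 kN·m/kg
  candidate L: M = 209 kN·m/kg
  candidate V: M = 146 kN·m/kg
  candidate X: M = 54.7 kN·m/kg
  candidate C: M = 14.6 kN·m/kg
Candidate Q ranks first.

candidate Q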